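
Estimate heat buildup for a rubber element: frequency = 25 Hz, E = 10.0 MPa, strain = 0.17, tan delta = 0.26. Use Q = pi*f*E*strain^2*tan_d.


Q = pi * f * E * strain^2 * tan_d
= pi * 25 * 10.0 * 0.17^2 * 0.26
= pi * 25 * 10.0 * 0.0289 * 0.26
= 5.9015

Q = 5.9015


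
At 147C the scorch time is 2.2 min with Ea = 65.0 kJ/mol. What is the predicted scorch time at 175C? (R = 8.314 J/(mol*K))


Convert temperatures: T1 = 147 + 273.15 = 420.15 K, T2 = 175 + 273.15 = 448.15 K
ts2_new = 2.2 * exp(65000 / 8.314 * (1/448.15 - 1/420.15))
1/T2 - 1/T1 = -1.4871e-04
ts2_new = 0.69 min

0.69 min


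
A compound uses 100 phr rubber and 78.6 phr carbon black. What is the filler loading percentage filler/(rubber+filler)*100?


Filler % = filler / (rubber + filler) * 100
= 78.6 / (100 + 78.6) * 100
= 78.6 / 178.6 * 100
= 44.01%

44.01%


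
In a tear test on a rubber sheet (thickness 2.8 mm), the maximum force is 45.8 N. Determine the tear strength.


Tear strength = force / thickness
= 45.8 / 2.8
= 16.36 N/mm

16.36 N/mm


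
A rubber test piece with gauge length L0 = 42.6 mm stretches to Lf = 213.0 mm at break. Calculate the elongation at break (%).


Elongation = (Lf - L0) / L0 * 100
= (213.0 - 42.6) / 42.6 * 100
= 170.4 / 42.6 * 100
= 400.0%

400.0%


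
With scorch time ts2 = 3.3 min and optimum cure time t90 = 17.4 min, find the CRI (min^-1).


CRI = 100 / (t90 - ts2)
= 100 / (17.4 - 3.3)
= 100 / 14.1
= 7.09 min^-1

7.09 min^-1


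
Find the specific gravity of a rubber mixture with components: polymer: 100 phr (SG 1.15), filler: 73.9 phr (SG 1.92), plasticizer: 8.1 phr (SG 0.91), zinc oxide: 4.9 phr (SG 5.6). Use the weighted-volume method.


Sum of weights = 186.9
Volume contributions:
  polymer: 100/1.15 = 86.9565
  filler: 73.9/1.92 = 38.4896
  plasticizer: 8.1/0.91 = 8.9011
  zinc oxide: 4.9/5.6 = 0.8750
Sum of volumes = 135.2222
SG = 186.9 / 135.2222 = 1.382

SG = 1.382


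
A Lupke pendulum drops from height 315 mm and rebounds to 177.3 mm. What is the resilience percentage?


Resilience = h_rebound / h_drop * 100
= 177.3 / 315 * 100
= 56.3%

56.3%


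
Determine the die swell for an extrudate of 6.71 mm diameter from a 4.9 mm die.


Die swell ratio = D_extrudate / D_die
= 6.71 / 4.9
= 1.369

Die swell = 1.369


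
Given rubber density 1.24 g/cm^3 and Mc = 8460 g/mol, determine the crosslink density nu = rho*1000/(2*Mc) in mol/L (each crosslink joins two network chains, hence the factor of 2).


nu = rho * 1000 / (2 * Mc)
nu = 1.24 * 1000 / (2 * 8460)
nu = 1240.0 / 16920
nu = 0.0733 mol/L

0.0733 mol/L


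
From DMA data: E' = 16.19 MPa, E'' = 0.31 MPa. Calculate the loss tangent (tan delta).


tan delta = E'' / E'
= 0.31 / 16.19
= 0.0191

tan delta = 0.0191


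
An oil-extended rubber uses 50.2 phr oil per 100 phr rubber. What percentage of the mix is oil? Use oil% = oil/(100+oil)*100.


Oil % = oil / (100 + oil) * 100
= 50.2 / (100 + 50.2) * 100
= 50.2 / 150.2 * 100
= 33.42%

33.42%


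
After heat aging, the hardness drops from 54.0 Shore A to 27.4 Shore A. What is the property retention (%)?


Retention = aged / original * 100
= 27.4 / 54.0 * 100
= 50.7%

50.7%


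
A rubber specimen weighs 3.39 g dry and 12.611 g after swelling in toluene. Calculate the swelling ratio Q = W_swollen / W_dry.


Q = W_swollen / W_dry
Q = 12.611 / 3.39
Q = 3.72

Q = 3.72


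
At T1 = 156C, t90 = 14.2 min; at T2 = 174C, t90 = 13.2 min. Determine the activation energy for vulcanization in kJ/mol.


T1 = 429.15 K, T2 = 447.15 K
1/T1 - 1/T2 = 9.3802e-05
ln(t1/t2) = ln(14.2/13.2) = 0.0730
Ea = 8.314 * 0.0730 / 9.3802e-05 = 6472.5026 J/mol
Ea = 6.47 kJ/mol

6.47 kJ/mol


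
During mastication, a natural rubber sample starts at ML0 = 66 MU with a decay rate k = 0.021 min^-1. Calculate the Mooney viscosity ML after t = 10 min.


ML = ML0 * exp(-k * t)
ML = 66 * exp(-0.021 * 10)
ML = 66 * 0.8106
ML = 53.5 MU

53.5 MU


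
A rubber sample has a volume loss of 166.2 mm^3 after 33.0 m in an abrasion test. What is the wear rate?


Rate = volume_loss / distance
= 166.2 / 33.0
= 5.036 mm^3/m

5.036 mm^3/m


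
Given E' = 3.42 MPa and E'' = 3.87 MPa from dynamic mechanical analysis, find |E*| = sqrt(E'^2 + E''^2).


|E*| = sqrt(E'^2 + E''^2)
= sqrt(3.42^2 + 3.87^2)
= sqrt(11.6964 + 14.9769)
= 5.165 MPa

5.165 MPa


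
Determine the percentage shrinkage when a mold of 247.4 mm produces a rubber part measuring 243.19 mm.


Shrinkage = (mold - part) / mold * 100
= (247.4 - 243.19) / 247.4 * 100
= 4.21 / 247.4 * 100
= 1.7%

1.7%


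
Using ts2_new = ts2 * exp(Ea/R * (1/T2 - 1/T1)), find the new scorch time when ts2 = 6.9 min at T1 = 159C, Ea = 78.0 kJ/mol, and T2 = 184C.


Convert temperatures: T1 = 159 + 273.15 = 432.15 K, T2 = 184 + 273.15 = 457.15 K
ts2_new = 6.9 * exp(78000 / 8.314 * (1/457.15 - 1/432.15))
1/T2 - 1/T1 = -1.2655e-04
ts2_new = 2.1 min

2.1 min


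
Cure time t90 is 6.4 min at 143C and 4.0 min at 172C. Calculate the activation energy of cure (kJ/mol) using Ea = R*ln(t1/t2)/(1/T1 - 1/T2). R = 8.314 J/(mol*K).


T1 = 416.15 K, T2 = 445.15 K
1/T1 - 1/T2 = 1.5655e-04
ln(t1/t2) = ln(6.4/4.0) = 0.4700
Ea = 8.314 * 0.4700 / 1.5655e-04 = 24961.4328 J/mol
Ea = 24.96 kJ/mol

24.96 kJ/mol


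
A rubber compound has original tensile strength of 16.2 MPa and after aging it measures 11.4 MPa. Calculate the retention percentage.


Retention = aged / original * 100
= 11.4 / 16.2 * 100
= 70.4%

70.4%


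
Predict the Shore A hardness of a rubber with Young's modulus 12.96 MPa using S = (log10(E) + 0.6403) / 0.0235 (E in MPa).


log10(E) = 0.0235*S - 0.6403  =>  S = (log10(E) + 0.6403) / 0.0235
log10(12.96) = 1.112605
S = (1.112605 + 0.6403) / 0.0235 = 1.752905 / 0.0235
S = 74.6

Shore A = 74.6


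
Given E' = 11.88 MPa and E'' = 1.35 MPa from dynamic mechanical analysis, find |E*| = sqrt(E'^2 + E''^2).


|E*| = sqrt(E'^2 + E''^2)
= sqrt(11.88^2 + 1.35^2)
= sqrt(141.1344 + 1.8225)
= 11.956 MPa

11.956 MPa


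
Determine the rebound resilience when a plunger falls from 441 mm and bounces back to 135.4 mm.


Resilience = h_rebound / h_drop * 100
= 135.4 / 441 * 100
= 30.7%

30.7%


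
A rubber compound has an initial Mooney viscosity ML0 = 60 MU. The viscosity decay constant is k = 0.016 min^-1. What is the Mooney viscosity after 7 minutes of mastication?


ML = ML0 * exp(-k * t)
ML = 60 * exp(-0.016 * 7)
ML = 60 * 0.8940
ML = 53.64 MU

53.64 MU


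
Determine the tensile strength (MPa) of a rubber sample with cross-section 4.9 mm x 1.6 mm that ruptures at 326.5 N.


Area = width * thickness = 4.9 * 1.6 = 7.84 mm^2
TS = force / area = 326.5 / 7.84 = 41.65 MPa

41.65 MPa


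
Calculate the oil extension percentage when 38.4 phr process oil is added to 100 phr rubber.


Oil % = oil / (100 + oil) * 100
= 38.4 / (100 + 38.4) * 100
= 38.4 / 138.4 * 100
= 27.75%

27.75%


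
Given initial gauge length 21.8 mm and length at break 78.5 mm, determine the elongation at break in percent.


Elongation = (Lf - L0) / L0 * 100
= (78.5 - 21.8) / 21.8 * 100
= 56.7 / 21.8 * 100
= 260.1%

260.1%


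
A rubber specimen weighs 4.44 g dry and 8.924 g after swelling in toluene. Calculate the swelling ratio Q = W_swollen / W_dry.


Q = W_swollen / W_dry
Q = 8.924 / 4.44
Q = 2.01

Q = 2.01


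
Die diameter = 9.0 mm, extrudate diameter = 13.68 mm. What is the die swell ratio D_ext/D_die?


Die swell ratio = D_extrudate / D_die
= 13.68 / 9.0
= 1.52

Die swell = 1.52


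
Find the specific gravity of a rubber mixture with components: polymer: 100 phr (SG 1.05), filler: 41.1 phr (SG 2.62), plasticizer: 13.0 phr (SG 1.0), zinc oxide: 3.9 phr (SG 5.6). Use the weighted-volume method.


Sum of weights = 158.0
Volume contributions:
  polymer: 100/1.05 = 95.2381
  filler: 41.1/2.62 = 15.6870
  plasticizer: 13.0/1.0 = 13.0000
  zinc oxide: 3.9/5.6 = 0.6964
Sum of volumes = 124.6215
SG = 158.0 / 124.6215 = 1.268

SG = 1.268


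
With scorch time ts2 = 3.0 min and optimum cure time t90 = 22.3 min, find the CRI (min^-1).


CRI = 100 / (t90 - ts2)
= 100 / (22.3 - 3.0)
= 100 / 19.3
= 5.18 min^-1

5.18 min^-1


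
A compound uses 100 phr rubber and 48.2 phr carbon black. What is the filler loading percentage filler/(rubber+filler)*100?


Filler % = filler / (rubber + filler) * 100
= 48.2 / (100 + 48.2) * 100
= 48.2 / 148.2 * 100
= 32.52%

32.52%


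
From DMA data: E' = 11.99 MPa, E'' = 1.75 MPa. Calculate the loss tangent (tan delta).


tan delta = E'' / E'
= 1.75 / 11.99
= 0.146

tan delta = 0.146


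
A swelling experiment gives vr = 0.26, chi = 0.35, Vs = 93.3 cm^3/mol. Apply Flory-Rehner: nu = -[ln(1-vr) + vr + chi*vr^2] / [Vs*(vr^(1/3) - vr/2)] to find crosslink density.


ln(1 - vr) = ln(1 - 0.26) = -0.3011
Numerator = -((-0.3011) + 0.26 + 0.35 * 0.26^2) = 0.0174
Denominator = 93.3 * (0.26^(1/3) - 0.26/2) = 47.4198
nu = 0.0174 / 47.4198 = 3.6789e-04 mol/cm^3

3.6789e-04 mol/cm^3


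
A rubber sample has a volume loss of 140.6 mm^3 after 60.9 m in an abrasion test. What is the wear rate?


Rate = volume_loss / distance
= 140.6 / 60.9
= 2.309 mm^3/m

2.309 mm^3/m


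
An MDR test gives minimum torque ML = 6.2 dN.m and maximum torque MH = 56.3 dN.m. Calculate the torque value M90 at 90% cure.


M90 = ML + 0.9 * (MH - ML)
M90 = 6.2 + 0.9 * (56.3 - 6.2)
M90 = 6.2 + 0.9 * 50.1
M90 = 51.29 dN.m

51.29 dN.m


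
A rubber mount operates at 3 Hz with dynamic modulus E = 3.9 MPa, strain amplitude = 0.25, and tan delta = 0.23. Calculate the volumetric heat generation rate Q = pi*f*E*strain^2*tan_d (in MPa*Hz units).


Q = pi * f * E * strain^2 * tan_d
= pi * 3 * 3.9 * 0.25^2 * 0.23
= pi * 3 * 3.9 * 0.0625 * 0.23
= 0.5284

Q = 0.5284


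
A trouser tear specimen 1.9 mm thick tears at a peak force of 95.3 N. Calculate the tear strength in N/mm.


Tear strength = force / thickness
= 95.3 / 1.9
= 50.16 N/mm

50.16 N/mm


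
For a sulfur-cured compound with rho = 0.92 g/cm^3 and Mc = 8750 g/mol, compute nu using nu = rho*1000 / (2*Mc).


nu = rho * 1000 / (2 * Mc)
nu = 0.92 * 1000 / (2 * 8750)
nu = 920.0 / 17500
nu = 0.0526 mol/L

0.0526 mol/L


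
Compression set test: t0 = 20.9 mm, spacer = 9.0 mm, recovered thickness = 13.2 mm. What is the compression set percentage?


CS = (t0 - recovered) / (t0 - ts) * 100
= (20.9 - 13.2) / (20.9 - 9.0) * 100
= 7.7 / 11.9 * 100
= 64.7%

64.7%


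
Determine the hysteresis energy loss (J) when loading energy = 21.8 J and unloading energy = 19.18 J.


Hysteresis loss = loading - unloading
= 21.8 - 19.18
= 2.62 J

2.62 J


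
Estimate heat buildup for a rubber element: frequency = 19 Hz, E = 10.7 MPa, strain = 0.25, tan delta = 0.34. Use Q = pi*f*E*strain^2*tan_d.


Q = pi * f * E * strain^2 * tan_d
= pi * 19 * 10.7 * 0.25^2 * 0.34
= pi * 19 * 10.7 * 0.0625 * 0.34
= 13.5721

Q = 13.5721


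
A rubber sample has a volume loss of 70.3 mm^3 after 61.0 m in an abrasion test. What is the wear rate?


Rate = volume_loss / distance
= 70.3 / 61.0
= 1.152 mm^3/m

1.152 mm^3/m


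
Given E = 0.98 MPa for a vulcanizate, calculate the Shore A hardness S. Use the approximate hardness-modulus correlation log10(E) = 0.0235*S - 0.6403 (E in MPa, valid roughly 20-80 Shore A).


log10(E) = 0.0235*S - 0.6403  =>  S = (log10(E) + 0.6403) / 0.0235
log10(0.98) = -0.008774
S = (-0.008774 + 0.6403) / 0.0235 = 0.631526 / 0.0235
S = 26.9

Shore A = 26.9


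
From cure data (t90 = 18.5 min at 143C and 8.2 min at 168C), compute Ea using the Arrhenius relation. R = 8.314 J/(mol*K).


T1 = 416.15 K, T2 = 441.15 K
1/T1 - 1/T2 = 1.3618e-04
ln(t1/t2) = ln(18.5/8.2) = 0.8136
Ea = 8.314 * 0.8136 / 1.3618e-04 = 49674.8608 J/mol
Ea = 49.67 kJ/mol

49.67 kJ/mol


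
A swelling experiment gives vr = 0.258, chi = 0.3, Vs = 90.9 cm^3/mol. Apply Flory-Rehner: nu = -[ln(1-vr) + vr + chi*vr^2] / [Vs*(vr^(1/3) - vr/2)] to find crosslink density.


ln(1 - vr) = ln(1 - 0.258) = -0.2984
Numerator = -((-0.2984) + 0.258 + 0.3 * 0.258^2) = 0.0204
Denominator = 90.9 * (0.258^(1/3) - 0.258/2) = 46.1417
nu = 0.0204 / 46.1417 = 4.4291e-04 mol/cm^3

4.4291e-04 mol/cm^3


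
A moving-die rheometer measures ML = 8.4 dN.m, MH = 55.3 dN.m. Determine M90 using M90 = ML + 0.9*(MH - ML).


M90 = ML + 0.9 * (MH - ML)
M90 = 8.4 + 0.9 * (55.3 - 8.4)
M90 = 8.4 + 0.9 * 46.9
M90 = 50.61 dN.m

50.61 dN.m


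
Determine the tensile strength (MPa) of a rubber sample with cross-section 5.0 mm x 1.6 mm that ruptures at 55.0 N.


Area = width * thickness = 5.0 * 1.6 = 8.0 mm^2
TS = force / area = 55.0 / 8.0 = 6.88 MPa

6.88 MPa


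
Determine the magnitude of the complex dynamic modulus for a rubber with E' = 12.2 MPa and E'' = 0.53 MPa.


|E*| = sqrt(E'^2 + E''^2)
= sqrt(12.2^2 + 0.53^2)
= sqrt(148.8400 + 0.2809)
= 12.212 MPa

12.212 MPa


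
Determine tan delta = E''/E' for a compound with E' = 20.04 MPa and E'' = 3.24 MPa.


tan delta = E'' / E'
= 3.24 / 20.04
= 0.1617

tan delta = 0.1617


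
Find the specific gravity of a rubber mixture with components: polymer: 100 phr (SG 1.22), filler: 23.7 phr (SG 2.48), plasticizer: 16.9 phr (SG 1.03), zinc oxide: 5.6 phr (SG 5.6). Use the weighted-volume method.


Sum of weights = 146.2
Volume contributions:
  polymer: 100/1.22 = 81.9672
  filler: 23.7/2.48 = 9.5565
  plasticizer: 16.9/1.03 = 16.4078
  zinc oxide: 5.6/5.6 = 1.0000
Sum of volumes = 108.9314
SG = 146.2 / 108.9314 = 1.342

SG = 1.342


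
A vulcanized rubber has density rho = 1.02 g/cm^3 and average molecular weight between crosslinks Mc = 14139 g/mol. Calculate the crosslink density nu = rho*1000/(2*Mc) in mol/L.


nu = rho * 1000 / (2 * Mc)
nu = 1.02 * 1000 / (2 * 14139)
nu = 1020.0 / 28278
nu = 0.0361 mol/L

0.0361 mol/L


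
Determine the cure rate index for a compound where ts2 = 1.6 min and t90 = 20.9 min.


CRI = 100 / (t90 - ts2)
= 100 / (20.9 - 1.6)
= 100 / 19.3
= 5.18 min^-1

5.18 min^-1


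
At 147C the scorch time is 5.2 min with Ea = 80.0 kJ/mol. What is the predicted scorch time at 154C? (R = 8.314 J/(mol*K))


Convert temperatures: T1 = 147 + 273.15 = 420.15 K, T2 = 154 + 273.15 = 427.15 K
ts2_new = 5.2 * exp(80000 / 8.314 * (1/427.15 - 1/420.15))
1/T2 - 1/T1 = -3.9004e-05
ts2_new = 3.57 min

3.57 min


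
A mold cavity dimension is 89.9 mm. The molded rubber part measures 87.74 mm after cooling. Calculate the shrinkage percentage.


Shrinkage = (mold - part) / mold * 100
= (89.9 - 87.74) / 89.9 * 100
= 2.16 / 89.9 * 100
= 2.4%

2.4%


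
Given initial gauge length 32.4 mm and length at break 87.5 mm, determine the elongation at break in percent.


Elongation = (Lf - L0) / L0 * 100
= (87.5 - 32.4) / 32.4 * 100
= 55.1 / 32.4 * 100
= 170.1%

170.1%


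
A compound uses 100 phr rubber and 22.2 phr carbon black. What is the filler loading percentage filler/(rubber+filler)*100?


Filler % = filler / (rubber + filler) * 100
= 22.2 / (100 + 22.2) * 100
= 22.2 / 122.2 * 100
= 18.17%

18.17%


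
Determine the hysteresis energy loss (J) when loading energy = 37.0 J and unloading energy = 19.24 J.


Hysteresis loss = loading - unloading
= 37.0 - 19.24
= 17.76 J

17.76 J


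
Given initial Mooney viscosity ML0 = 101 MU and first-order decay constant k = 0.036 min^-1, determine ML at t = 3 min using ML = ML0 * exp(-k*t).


ML = ML0 * exp(-k * t)
ML = 101 * exp(-0.036 * 3)
ML = 101 * 0.8976
ML = 90.66 MU

90.66 MU


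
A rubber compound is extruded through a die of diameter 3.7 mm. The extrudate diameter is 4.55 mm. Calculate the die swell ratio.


Die swell ratio = D_extrudate / D_die
= 4.55 / 3.7
= 1.23

Die swell = 1.23


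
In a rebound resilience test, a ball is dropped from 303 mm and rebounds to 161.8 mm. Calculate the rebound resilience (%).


Resilience = h_rebound / h_drop * 100
= 161.8 / 303 * 100
= 53.4%

53.4%


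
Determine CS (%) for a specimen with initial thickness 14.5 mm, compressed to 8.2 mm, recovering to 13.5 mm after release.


CS = (t0 - recovered) / (t0 - ts) * 100
= (14.5 - 13.5) / (14.5 - 8.2) * 100
= 1.0 / 6.3 * 100
= 15.9%

15.9%


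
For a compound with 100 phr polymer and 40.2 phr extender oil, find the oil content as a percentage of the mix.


Oil % = oil / (100 + oil) * 100
= 40.2 / (100 + 40.2) * 100
= 40.2 / 140.2 * 100
= 28.67%

28.67%


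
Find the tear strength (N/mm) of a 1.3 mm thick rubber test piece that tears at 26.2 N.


Tear strength = force / thickness
= 26.2 / 1.3
= 20.15 N/mm

20.15 N/mm


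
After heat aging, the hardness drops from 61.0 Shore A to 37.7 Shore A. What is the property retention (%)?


Retention = aged / original * 100
= 37.7 / 61.0 * 100
= 61.8%

61.8%


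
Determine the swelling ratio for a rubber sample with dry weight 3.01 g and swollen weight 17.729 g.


Q = W_swollen / W_dry
Q = 17.729 / 3.01
Q = 5.89

Q = 5.89


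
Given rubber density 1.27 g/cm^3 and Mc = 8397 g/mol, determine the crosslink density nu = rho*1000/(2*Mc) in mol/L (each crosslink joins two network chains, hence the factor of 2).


nu = rho * 1000 / (2 * Mc)
nu = 1.27 * 1000 / (2 * 8397)
nu = 1270.0 / 16794
nu = 0.0756 mol/L

0.0756 mol/L


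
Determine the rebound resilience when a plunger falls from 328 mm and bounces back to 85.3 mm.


Resilience = h_rebound / h_drop * 100
= 85.3 / 328 * 100
= 26.0%

26.0%


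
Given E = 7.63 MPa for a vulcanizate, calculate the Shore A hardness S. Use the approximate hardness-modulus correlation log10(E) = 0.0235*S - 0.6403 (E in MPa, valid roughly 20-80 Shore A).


log10(E) = 0.0235*S - 0.6403  =>  S = (log10(E) + 0.6403) / 0.0235
log10(7.63) = 0.882525
S = (0.882525 + 0.6403) / 0.0235 = 1.522825 / 0.0235
S = 64.8

Shore A = 64.8


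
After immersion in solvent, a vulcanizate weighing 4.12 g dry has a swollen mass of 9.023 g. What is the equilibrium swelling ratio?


Q = W_swollen / W_dry
Q = 9.023 / 4.12
Q = 2.19

Q = 2.19


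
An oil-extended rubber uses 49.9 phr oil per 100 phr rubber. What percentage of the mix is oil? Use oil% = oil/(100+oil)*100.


Oil % = oil / (100 + oil) * 100
= 49.9 / (100 + 49.9) * 100
= 49.9 / 149.9 * 100
= 33.29%

33.29%


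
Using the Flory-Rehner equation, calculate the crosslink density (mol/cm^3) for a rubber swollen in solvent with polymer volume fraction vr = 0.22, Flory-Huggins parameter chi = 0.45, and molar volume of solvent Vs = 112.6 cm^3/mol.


ln(1 - vr) = ln(1 - 0.22) = -0.2485
Numerator = -((-0.2485) + 0.22 + 0.45 * 0.22^2) = 0.0067
Denominator = 112.6 * (0.22^(1/3) - 0.22/2) = 55.5885
nu = 0.0067 / 55.5885 = 1.2019e-04 mol/cm^3

1.2019e-04 mol/cm^3


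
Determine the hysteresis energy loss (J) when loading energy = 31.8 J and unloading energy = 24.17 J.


Hysteresis loss = loading - unloading
= 31.8 - 24.17
= 7.63 J

7.63 J


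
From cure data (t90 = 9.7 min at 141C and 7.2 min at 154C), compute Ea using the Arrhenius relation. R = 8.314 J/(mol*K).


T1 = 414.15 K, T2 = 427.15 K
1/T1 - 1/T2 = 7.3486e-05
ln(t1/t2) = ln(9.7/7.2) = 0.2980
Ea = 8.314 * 0.2980 / 7.3486e-05 = 33719.9079 J/mol
Ea = 33.72 kJ/mol

33.72 kJ/mol


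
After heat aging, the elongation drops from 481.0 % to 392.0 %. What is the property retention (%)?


Retention = aged / original * 100
= 392.0 / 481.0 * 100
= 81.5%

81.5%


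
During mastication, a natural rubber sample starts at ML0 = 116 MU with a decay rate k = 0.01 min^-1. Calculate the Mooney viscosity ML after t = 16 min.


ML = ML0 * exp(-k * t)
ML = 116 * exp(-0.01 * 16)
ML = 116 * 0.8521
ML = 98.85 MU

98.85 MU


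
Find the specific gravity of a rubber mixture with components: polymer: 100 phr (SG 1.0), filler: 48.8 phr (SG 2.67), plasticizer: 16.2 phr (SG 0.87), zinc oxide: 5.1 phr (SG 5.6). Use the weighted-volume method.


Sum of weights = 170.1
Volume contributions:
  polymer: 100/1.0 = 100.0000
  filler: 48.8/2.67 = 18.2772
  plasticizer: 16.2/0.87 = 18.6207
  zinc oxide: 5.1/5.6 = 0.9107
Sum of volumes = 137.8086
SG = 170.1 / 137.8086 = 1.234

SG = 1.234


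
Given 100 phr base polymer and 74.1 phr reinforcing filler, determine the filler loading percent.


Filler % = filler / (rubber + filler) * 100
= 74.1 / (100 + 74.1) * 100
= 74.1 / 174.1 * 100
= 42.56%

42.56%


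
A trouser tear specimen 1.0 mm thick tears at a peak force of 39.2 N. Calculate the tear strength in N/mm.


Tear strength = force / thickness
= 39.2 / 1.0
= 39.2 N/mm

39.2 N/mm


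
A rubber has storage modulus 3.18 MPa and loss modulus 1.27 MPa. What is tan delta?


tan delta = E'' / E'
= 1.27 / 3.18
= 0.3994

tan delta = 0.3994


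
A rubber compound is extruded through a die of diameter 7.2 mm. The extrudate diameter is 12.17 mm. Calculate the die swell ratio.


Die swell ratio = D_extrudate / D_die
= 12.17 / 7.2
= 1.69

Die swell = 1.69


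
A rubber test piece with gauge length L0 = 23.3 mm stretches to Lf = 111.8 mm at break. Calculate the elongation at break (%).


Elongation = (Lf - L0) / L0 * 100
= (111.8 - 23.3) / 23.3 * 100
= 88.5 / 23.3 * 100
= 379.8%

379.8%


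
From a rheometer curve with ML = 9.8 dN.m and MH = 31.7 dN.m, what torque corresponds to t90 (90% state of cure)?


M90 = ML + 0.9 * (MH - ML)
M90 = 9.8 + 0.9 * (31.7 - 9.8)
M90 = 9.8 + 0.9 * 21.9
M90 = 29.51 dN.m

29.51 dN.m


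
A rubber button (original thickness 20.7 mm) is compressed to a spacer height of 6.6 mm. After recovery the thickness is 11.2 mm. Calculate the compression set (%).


CS = (t0 - recovered) / (t0 - ts) * 100
= (20.7 - 11.2) / (20.7 - 6.6) * 100
= 9.5 / 14.1 * 100
= 67.4%

67.4%


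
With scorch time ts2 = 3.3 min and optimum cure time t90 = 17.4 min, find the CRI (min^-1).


CRI = 100 / (t90 - ts2)
= 100 / (17.4 - 3.3)
= 100 / 14.1
= 7.09 min^-1

7.09 min^-1


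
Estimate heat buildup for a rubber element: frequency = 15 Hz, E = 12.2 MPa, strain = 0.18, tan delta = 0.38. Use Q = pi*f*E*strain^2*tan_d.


Q = pi * f * E * strain^2 * tan_d
= pi * 15 * 12.2 * 0.18^2 * 0.38
= pi * 15 * 12.2 * 0.0324 * 0.38
= 7.0783

Q = 7.0783


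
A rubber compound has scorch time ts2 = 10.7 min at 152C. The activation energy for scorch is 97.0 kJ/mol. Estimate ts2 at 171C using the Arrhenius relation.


Convert temperatures: T1 = 152 + 273.15 = 425.15 K, T2 = 171 + 273.15 = 444.15 K
ts2_new = 10.7 * exp(97000 / 8.314 * (1/444.15 - 1/425.15))
1/T2 - 1/T1 = -1.0062e-04
ts2_new = 3.31 min

3.31 min


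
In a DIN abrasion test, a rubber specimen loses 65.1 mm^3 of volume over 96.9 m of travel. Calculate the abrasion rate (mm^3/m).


Rate = volume_loss / distance
= 65.1 / 96.9
= 0.672 mm^3/m

0.672 mm^3/m


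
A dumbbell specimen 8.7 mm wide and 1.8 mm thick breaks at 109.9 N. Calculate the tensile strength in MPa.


Area = width * thickness = 8.7 * 1.8 = 15.66 mm^2
TS = force / area = 109.9 / 15.66 = 7.02 MPa

7.02 MPa


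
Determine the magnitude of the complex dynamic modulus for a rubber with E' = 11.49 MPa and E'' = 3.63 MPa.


|E*| = sqrt(E'^2 + E''^2)
= sqrt(11.49^2 + 3.63^2)
= sqrt(132.0201 + 13.1769)
= 12.05 MPa

12.05 MPa


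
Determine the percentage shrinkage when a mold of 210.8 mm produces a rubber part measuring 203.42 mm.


Shrinkage = (mold - part) / mold * 100
= (210.8 - 203.42) / 210.8 * 100
= 7.38 / 210.8 * 100
= 3.5%

3.5%


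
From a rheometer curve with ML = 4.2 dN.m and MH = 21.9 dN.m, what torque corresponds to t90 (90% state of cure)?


M90 = ML + 0.9 * (MH - ML)
M90 = 4.2 + 0.9 * (21.9 - 4.2)
M90 = 4.2 + 0.9 * 17.7
M90 = 20.13 dN.m

20.13 dN.m


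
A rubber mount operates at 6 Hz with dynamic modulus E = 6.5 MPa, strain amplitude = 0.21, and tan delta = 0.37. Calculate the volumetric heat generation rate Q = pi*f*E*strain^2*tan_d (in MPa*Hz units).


Q = pi * f * E * strain^2 * tan_d
= pi * 6 * 6.5 * 0.21^2 * 0.37
= pi * 6 * 6.5 * 0.0441 * 0.37
= 1.9992

Q = 1.9992


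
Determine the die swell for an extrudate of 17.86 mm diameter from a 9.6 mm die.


Die swell ratio = D_extrudate / D_die
= 17.86 / 9.6
= 1.86

Die swell = 1.86


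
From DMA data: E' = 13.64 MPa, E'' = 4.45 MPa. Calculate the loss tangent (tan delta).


tan delta = E'' / E'
= 4.45 / 13.64
= 0.3262

tan delta = 0.3262


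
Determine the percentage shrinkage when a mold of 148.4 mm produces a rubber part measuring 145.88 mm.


Shrinkage = (mold - part) / mold * 100
= (148.4 - 145.88) / 148.4 * 100
= 2.52 / 148.4 * 100
= 1.7%

1.7%


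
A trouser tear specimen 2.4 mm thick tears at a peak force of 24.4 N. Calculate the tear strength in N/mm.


Tear strength = force / thickness
= 24.4 / 2.4
= 10.17 N/mm

10.17 N/mm


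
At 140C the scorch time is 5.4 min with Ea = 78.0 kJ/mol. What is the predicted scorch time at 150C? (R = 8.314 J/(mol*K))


Convert temperatures: T1 = 140 + 273.15 = 413.15 K, T2 = 150 + 273.15 = 423.15 K
ts2_new = 5.4 * exp(78000 / 8.314 * (1/423.15 - 1/413.15))
1/T2 - 1/T1 = -5.7200e-05
ts2_new = 3.16 min

3.16 min


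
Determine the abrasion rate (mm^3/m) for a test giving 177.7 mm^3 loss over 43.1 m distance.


Rate = volume_loss / distance
= 177.7 / 43.1
= 4.123 mm^3/m

4.123 mm^3/m


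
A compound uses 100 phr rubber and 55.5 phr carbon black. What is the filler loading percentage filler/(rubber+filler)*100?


Filler % = filler / (rubber + filler) * 100
= 55.5 / (100 + 55.5) * 100
= 55.5 / 155.5 * 100
= 35.69%

35.69%


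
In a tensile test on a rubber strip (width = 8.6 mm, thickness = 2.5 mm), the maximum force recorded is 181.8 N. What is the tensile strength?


Area = width * thickness = 8.6 * 2.5 = 21.5 mm^2
TS = force / area = 181.8 / 21.5 = 8.46 MPa

8.46 MPa


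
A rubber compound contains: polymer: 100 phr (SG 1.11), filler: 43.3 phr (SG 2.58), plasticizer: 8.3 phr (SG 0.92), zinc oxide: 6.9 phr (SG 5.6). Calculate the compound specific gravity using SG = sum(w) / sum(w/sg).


Sum of weights = 158.5
Volume contributions:
  polymer: 100/1.11 = 90.0901
  filler: 43.3/2.58 = 16.7829
  plasticizer: 8.3/0.92 = 9.0217
  zinc oxide: 6.9/5.6 = 1.2321
Sum of volumes = 117.1269
SG = 158.5 / 117.1269 = 1.353

SG = 1.353


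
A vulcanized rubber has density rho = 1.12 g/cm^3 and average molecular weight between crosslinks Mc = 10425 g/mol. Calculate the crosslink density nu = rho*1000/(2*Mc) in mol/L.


nu = rho * 1000 / (2 * Mc)
nu = 1.12 * 1000 / (2 * 10425)
nu = 1120.0 / 20850
nu = 0.0537 mol/L

0.0537 mol/L


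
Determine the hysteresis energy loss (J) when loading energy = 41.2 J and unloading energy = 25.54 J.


Hysteresis loss = loading - unloading
= 41.2 - 25.54
= 15.66 J

15.66 J


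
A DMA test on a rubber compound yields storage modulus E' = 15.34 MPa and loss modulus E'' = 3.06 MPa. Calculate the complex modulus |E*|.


|E*| = sqrt(E'^2 + E''^2)
= sqrt(15.34^2 + 3.06^2)
= sqrt(235.3156 + 9.3636)
= 15.642 MPa

15.642 MPa


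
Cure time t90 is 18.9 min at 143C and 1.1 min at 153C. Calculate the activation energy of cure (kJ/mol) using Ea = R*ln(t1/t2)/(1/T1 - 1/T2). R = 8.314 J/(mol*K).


T1 = 416.15 K, T2 = 426.15 K
1/T1 - 1/T2 = 5.6388e-05
ln(t1/t2) = ln(18.9/1.1) = 2.8439
Ea = 8.314 * 2.8439 / 5.6388e-05 = 419304.3458 J/mol
Ea = 419.3 kJ/mol

419.3 kJ/mol


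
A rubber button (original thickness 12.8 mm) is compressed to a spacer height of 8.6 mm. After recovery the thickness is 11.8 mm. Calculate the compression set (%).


CS = (t0 - recovered) / (t0 - ts) * 100
= (12.8 - 11.8) / (12.8 - 8.6) * 100
= 1.0 / 4.2 * 100
= 23.8%

23.8%


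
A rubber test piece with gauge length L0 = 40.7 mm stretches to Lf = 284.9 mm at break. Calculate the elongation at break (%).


Elongation = (Lf - L0) / L0 * 100
= (284.9 - 40.7) / 40.7 * 100
= 244.2 / 40.7 * 100
= 600.0%

600.0%


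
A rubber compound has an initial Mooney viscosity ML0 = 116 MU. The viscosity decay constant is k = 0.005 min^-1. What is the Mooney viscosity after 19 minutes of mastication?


ML = ML0 * exp(-k * t)
ML = 116 * exp(-0.005 * 19)
ML = 116 * 0.9094
ML = 105.49 MU

105.49 MU


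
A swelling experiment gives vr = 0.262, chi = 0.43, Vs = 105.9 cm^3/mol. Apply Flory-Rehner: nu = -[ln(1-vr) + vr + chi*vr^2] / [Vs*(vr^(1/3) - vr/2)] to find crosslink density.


ln(1 - vr) = ln(1 - 0.262) = -0.3038
Numerator = -((-0.3038) + 0.262 + 0.43 * 0.262^2) = 0.0123
Denominator = 105.9 * (0.262^(1/3) - 0.262/2) = 53.8907
nu = 0.0123 / 53.8907 = 2.2814e-04 mol/cm^3

2.2814e-04 mol/cm^3


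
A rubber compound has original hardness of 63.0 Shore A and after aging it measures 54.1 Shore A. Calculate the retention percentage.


Retention = aged / original * 100
= 54.1 / 63.0 * 100
= 85.9%

85.9%


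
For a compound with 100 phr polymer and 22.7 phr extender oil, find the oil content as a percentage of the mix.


Oil % = oil / (100 + oil) * 100
= 22.7 / (100 + 22.7) * 100
= 22.7 / 122.7 * 100
= 18.5%

18.5%


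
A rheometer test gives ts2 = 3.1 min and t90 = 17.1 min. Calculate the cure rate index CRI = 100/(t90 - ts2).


CRI = 100 / (t90 - ts2)
= 100 / (17.1 - 3.1)
= 100 / 14.0
= 7.14 min^-1

7.14 min^-1


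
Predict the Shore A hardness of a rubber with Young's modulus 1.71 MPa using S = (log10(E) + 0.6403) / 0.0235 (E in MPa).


log10(E) = 0.0235*S - 0.6403  =>  S = (log10(E) + 0.6403) / 0.0235
log10(1.71) = 0.232996
S = (0.232996 + 0.6403) / 0.0235 = 0.873296 / 0.0235
S = 37.2

Shore A = 37.2


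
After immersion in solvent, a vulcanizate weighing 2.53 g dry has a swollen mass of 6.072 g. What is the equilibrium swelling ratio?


Q = W_swollen / W_dry
Q = 6.072 / 2.53
Q = 2.4

Q = 2.4


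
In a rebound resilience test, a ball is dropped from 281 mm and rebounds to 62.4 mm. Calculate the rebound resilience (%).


Resilience = h_rebound / h_drop * 100
= 62.4 / 281 * 100
= 22.2%

22.2%


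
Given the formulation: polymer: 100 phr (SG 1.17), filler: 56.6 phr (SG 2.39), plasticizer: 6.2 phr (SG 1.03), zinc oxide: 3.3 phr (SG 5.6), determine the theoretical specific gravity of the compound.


Sum of weights = 166.1
Volume contributions:
  polymer: 100/1.17 = 85.4701
  filler: 56.6/2.39 = 23.6820
  plasticizer: 6.2/1.03 = 6.0194
  zinc oxide: 3.3/5.6 = 0.5893
Sum of volumes = 115.7608
SG = 166.1 / 115.7608 = 1.435

SG = 1.435


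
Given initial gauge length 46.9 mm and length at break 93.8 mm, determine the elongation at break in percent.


Elongation = (Lf - L0) / L0 * 100
= (93.8 - 46.9) / 46.9 * 100
= 46.9 / 46.9 * 100
= 100.0%

100.0%


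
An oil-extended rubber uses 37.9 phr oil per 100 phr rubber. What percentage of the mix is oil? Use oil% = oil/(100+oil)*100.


Oil % = oil / (100 + oil) * 100
= 37.9 / (100 + 37.9) * 100
= 37.9 / 137.9 * 100
= 27.48%

27.48%


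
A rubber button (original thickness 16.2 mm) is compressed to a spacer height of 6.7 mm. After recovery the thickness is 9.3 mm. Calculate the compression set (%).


CS = (t0 - recovered) / (t0 - ts) * 100
= (16.2 - 9.3) / (16.2 - 6.7) * 100
= 6.9 / 9.5 * 100
= 72.6%

72.6%


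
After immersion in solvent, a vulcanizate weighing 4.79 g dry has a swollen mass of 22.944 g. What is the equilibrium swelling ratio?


Q = W_swollen / W_dry
Q = 22.944 / 4.79
Q = 4.79

Q = 4.79


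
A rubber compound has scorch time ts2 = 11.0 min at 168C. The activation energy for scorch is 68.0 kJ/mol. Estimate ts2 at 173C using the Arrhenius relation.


Convert temperatures: T1 = 168 + 273.15 = 441.15 K, T2 = 173 + 273.15 = 446.15 K
ts2_new = 11.0 * exp(68000 / 8.314 * (1/446.15 - 1/441.15))
1/T2 - 1/T1 = -2.5404e-05
ts2_new = 8.94 min

8.94 min


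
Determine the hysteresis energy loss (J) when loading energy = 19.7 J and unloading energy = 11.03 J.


Hysteresis loss = loading - unloading
= 19.7 - 11.03
= 8.67 J

8.67 J


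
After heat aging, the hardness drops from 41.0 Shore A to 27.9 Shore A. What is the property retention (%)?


Retention = aged / original * 100
= 27.9 / 41.0 * 100
= 68.0%

68.0%


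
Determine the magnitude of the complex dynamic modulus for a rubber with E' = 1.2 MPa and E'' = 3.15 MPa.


|E*| = sqrt(E'^2 + E''^2)
= sqrt(1.2^2 + 3.15^2)
= sqrt(1.4400 + 9.9225)
= 3.371 MPa

3.371 MPa


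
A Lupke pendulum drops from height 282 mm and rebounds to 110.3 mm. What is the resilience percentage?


Resilience = h_rebound / h_drop * 100
= 110.3 / 282 * 100
= 39.1%

39.1%


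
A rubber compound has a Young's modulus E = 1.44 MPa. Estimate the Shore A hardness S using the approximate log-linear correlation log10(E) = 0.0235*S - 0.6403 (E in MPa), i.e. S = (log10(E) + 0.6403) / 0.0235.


log10(E) = 0.0235*S - 0.6403  =>  S = (log10(E) + 0.6403) / 0.0235
log10(1.44) = 0.158362
S = (0.158362 + 0.6403) / 0.0235 = 0.798662 / 0.0235
S = 34.0

Shore A = 34.0


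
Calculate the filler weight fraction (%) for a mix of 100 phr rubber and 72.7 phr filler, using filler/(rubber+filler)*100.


Filler % = filler / (rubber + filler) * 100
= 72.7 / (100 + 72.7) * 100
= 72.7 / 172.7 * 100
= 42.1%

42.1%


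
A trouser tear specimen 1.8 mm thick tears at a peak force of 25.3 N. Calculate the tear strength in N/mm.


Tear strength = force / thickness
= 25.3 / 1.8
= 14.06 N/mm

14.06 N/mm


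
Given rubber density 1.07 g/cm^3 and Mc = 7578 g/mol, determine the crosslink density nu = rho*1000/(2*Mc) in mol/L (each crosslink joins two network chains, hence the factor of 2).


nu = rho * 1000 / (2 * Mc)
nu = 1.07 * 1000 / (2 * 7578)
nu = 1070.0 / 15156
nu = 0.0706 mol/L

0.0706 mol/L


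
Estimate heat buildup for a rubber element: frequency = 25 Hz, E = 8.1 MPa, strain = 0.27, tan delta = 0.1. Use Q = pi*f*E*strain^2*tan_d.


Q = pi * f * E * strain^2 * tan_d
= pi * 25 * 8.1 * 0.27^2 * 0.1
= pi * 25 * 8.1 * 0.0729 * 0.1
= 4.6377

Q = 4.6377


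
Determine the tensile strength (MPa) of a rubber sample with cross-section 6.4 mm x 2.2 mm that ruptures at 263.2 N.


Area = width * thickness = 6.4 * 2.2 = 14.08 mm^2
TS = force / area = 263.2 / 14.08 = 18.69 MPa

18.69 MPa


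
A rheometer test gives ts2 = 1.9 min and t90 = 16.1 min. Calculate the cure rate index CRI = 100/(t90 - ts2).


CRI = 100 / (t90 - ts2)
= 100 / (16.1 - 1.9)
= 100 / 14.2
= 7.04 min^-1

7.04 min^-1


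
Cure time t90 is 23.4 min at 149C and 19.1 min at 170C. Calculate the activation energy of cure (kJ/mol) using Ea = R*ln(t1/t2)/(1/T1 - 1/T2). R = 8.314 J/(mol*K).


T1 = 422.15 K, T2 = 443.15 K
1/T1 - 1/T2 = 1.1225e-04
ln(t1/t2) = ln(23.4/19.1) = 0.2030
Ea = 8.314 * 0.2030 / 1.1225e-04 = 15038.5623 J/mol
Ea = 15.04 kJ/mol

15.04 kJ/mol


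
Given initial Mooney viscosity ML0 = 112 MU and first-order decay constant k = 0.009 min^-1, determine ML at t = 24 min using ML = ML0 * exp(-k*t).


ML = ML0 * exp(-k * t)
ML = 112 * exp(-0.009 * 24)
ML = 112 * 0.8057
ML = 90.24 MU

90.24 MU


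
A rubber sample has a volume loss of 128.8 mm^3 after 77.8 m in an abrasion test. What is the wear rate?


Rate = volume_loss / distance
= 128.8 / 77.8
= 1.656 mm^3/m

1.656 mm^3/m


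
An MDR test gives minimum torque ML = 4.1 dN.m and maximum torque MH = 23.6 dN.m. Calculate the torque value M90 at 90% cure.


M90 = ML + 0.9 * (MH - ML)
M90 = 4.1 + 0.9 * (23.6 - 4.1)
M90 = 4.1 + 0.9 * 19.5
M90 = 21.65 dN.m

21.65 dN.m


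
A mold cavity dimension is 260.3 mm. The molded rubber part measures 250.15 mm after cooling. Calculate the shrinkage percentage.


Shrinkage = (mold - part) / mold * 100
= (260.3 - 250.15) / 260.3 * 100
= 10.15 / 260.3 * 100
= 3.9%

3.9%


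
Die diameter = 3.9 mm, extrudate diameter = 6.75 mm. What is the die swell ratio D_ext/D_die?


Die swell ratio = D_extrudate / D_die
= 6.75 / 3.9
= 1.731

Die swell = 1.731


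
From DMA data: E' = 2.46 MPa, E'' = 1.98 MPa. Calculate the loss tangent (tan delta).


tan delta = E'' / E'
= 1.98 / 2.46
= 0.8049

tan delta = 0.8049


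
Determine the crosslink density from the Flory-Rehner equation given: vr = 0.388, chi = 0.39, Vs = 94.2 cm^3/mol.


ln(1 - vr) = ln(1 - 0.388) = -0.4910
Numerator = -((-0.4910) + 0.388 + 0.39 * 0.388^2) = 0.0443
Denominator = 94.2 * (0.388^(1/3) - 0.388/2) = 50.4312
nu = 0.0443 / 50.4312 = 8.7864e-04 mol/cm^3

8.7864e-04 mol/cm^3


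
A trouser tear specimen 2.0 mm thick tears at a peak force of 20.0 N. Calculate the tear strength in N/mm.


Tear strength = force / thickness
= 20.0 / 2.0
= 10.0 N/mm

10.0 N/mm


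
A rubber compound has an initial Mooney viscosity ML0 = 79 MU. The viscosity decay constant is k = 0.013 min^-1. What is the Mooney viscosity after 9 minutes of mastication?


ML = ML0 * exp(-k * t)
ML = 79 * exp(-0.013 * 9)
ML = 79 * 0.8896
ML = 70.28 MU

70.28 MU


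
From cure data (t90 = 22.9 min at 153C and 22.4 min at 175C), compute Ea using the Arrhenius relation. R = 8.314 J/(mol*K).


T1 = 426.15 K, T2 = 448.15 K
1/T1 - 1/T2 = 1.1520e-04
ln(t1/t2) = ln(22.9/22.4) = 0.0221
Ea = 8.314 * 0.0221 / 1.1520e-04 = 1593.2821 J/mol
Ea = 1.59 kJ/mol

1.59 kJ/mol


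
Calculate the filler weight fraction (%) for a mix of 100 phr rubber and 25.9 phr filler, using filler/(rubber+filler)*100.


Filler % = filler / (rubber + filler) * 100
= 25.9 / (100 + 25.9) * 100
= 25.9 / 125.9 * 100
= 20.57%

20.57%


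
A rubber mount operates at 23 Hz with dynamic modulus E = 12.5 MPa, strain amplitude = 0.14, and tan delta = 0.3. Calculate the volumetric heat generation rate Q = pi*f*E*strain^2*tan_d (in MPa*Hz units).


Q = pi * f * E * strain^2 * tan_d
= pi * 23 * 12.5 * 0.14^2 * 0.3
= pi * 23 * 12.5 * 0.0196 * 0.3
= 5.3109

Q = 5.3109


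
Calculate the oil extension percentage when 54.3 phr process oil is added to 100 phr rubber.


Oil % = oil / (100 + oil) * 100
= 54.3 / (100 + 54.3) * 100
= 54.3 / 154.3 * 100
= 35.19%

35.19%


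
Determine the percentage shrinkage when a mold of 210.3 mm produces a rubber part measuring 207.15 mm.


Shrinkage = (mold - part) / mold * 100
= (210.3 - 207.15) / 210.3 * 100
= 3.15 / 210.3 * 100
= 1.5%

1.5%


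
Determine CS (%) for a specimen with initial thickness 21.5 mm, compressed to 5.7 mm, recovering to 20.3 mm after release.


CS = (t0 - recovered) / (t0 - ts) * 100
= (21.5 - 20.3) / (21.5 - 5.7) * 100
= 1.2 / 15.8 * 100
= 7.6%

7.6%


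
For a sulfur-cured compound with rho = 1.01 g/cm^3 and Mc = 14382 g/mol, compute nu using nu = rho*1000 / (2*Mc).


nu = rho * 1000 / (2 * Mc)
nu = 1.01 * 1000 / (2 * 14382)
nu = 1010.0 / 28764
nu = 0.0351 mol/L

0.0351 mol/L


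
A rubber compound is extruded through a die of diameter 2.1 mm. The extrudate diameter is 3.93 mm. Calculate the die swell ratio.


Die swell ratio = D_extrudate / D_die
= 3.93 / 2.1
= 1.871

Die swell = 1.871


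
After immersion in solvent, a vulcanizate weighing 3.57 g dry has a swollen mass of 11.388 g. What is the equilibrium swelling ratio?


Q = W_swollen / W_dry
Q = 11.388 / 3.57
Q = 3.19

Q = 3.19


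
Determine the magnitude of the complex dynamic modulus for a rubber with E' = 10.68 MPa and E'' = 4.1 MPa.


|E*| = sqrt(E'^2 + E''^2)
= sqrt(10.68^2 + 4.1^2)
= sqrt(114.0624 + 16.8100)
= 11.44 MPa

11.44 MPa


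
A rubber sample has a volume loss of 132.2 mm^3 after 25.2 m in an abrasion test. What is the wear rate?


Rate = volume_loss / distance
= 132.2 / 25.2
= 5.246 mm^3/m

5.246 mm^3/m


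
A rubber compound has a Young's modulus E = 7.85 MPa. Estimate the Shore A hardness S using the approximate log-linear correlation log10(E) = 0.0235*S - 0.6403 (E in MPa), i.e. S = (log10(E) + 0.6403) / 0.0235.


log10(E) = 0.0235*S - 0.6403  =>  S = (log10(E) + 0.6403) / 0.0235
log10(7.85) = 0.894870
S = (0.894870 + 0.6403) / 0.0235 = 1.535170 / 0.0235
S = 65.3

Shore A = 65.3


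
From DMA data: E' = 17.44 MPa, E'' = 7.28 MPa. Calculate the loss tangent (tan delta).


tan delta = E'' / E'
= 7.28 / 17.44
= 0.4174

tan delta = 0.4174


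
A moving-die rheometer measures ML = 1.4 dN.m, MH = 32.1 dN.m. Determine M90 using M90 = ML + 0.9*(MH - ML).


M90 = ML + 0.9 * (MH - ML)
M90 = 1.4 + 0.9 * (32.1 - 1.4)
M90 = 1.4 + 0.9 * 30.7
M90 = 29.03 dN.m

29.03 dN.m
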